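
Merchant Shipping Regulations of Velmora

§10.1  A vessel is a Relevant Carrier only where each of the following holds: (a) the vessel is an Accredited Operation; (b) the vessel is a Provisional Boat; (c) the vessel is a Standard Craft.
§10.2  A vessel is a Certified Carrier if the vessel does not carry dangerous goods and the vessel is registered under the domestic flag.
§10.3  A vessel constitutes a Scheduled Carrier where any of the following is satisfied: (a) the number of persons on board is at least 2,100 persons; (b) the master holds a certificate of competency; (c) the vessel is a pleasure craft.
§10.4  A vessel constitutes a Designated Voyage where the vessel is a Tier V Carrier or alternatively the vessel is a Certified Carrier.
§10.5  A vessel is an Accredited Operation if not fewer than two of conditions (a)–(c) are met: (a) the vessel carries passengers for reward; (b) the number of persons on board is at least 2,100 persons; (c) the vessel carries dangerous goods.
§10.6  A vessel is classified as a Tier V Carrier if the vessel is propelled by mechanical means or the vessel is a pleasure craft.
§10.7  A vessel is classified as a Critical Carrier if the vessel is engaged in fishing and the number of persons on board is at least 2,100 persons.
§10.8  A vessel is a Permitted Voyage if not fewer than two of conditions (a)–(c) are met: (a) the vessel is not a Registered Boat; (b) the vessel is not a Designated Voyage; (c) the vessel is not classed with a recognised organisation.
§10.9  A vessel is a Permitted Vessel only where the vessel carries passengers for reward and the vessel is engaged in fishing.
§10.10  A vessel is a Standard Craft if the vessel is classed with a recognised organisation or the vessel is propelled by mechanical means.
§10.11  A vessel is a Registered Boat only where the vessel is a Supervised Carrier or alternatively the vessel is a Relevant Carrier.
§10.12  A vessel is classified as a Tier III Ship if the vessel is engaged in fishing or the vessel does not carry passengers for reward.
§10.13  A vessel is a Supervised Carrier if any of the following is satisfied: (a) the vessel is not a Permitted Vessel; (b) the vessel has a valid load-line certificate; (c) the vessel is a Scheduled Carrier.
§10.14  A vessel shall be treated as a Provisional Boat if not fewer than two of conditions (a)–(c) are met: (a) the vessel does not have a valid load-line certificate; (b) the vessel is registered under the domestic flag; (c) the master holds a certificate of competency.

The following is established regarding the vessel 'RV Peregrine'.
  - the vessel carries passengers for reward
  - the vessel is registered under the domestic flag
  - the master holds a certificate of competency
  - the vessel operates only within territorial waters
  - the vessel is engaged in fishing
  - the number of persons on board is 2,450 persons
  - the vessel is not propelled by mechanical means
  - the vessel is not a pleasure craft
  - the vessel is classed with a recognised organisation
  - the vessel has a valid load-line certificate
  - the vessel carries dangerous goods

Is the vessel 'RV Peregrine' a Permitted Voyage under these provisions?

No

§10.9 — Permitted Vessel: [the vessel carries passengers for reward? yes] AND [the vessel is engaged in fishing? yes] → satisfied.
§10.3 — Scheduled Carrier: [number of persons on board: 2,450 persons ≥ 2,100 persons? yes] OR [the master holds a certificate of competency? yes] OR [the vessel is a pleasure craft? no] → satisfied.
§10.13 — Supervised Carrier: [not a Permitted Vessel (§10.9)? no] OR [the vessel has a valid load-line certificate? yes] OR [Scheduled Carrier (§10.3)? yes] → satisfied.
§10.5 — Accredited Operation: the vessel carries passengers for reward? yes; number of persons on board: 2,450 persons ≥ 2,100 persons? yes; the vessel carries dangerous goods? yes — 3 of 3 hold (need ≥2) → satisfied.
§10.14 — Provisional Boat: the vessel does not have a valid load-line certificate? no; the vessel is registered under the domestic flag? yes; the master holds a certificate of competency? yes — 2 of 3 hold (need ≥2) → satisfied.
§10.10 — Standard Craft: [the vessel is classed with a recognised organisation? yes] OR [the vessel is propelled by mechanical means? no] → satisfied.
§10.1 — Relevant Carrier: [Accredited Operation (§10.5)? yes] AND [Provisional Boat (§10.14)? yes] AND [Standard Craft (§10.10)? yes] → satisfied.
§10.11 — Registered Boat: [Supervised Carrier (§10.13)? yes] OR [Relevant Carrier (§10.1)? yes] → satisfied.
§10.6 — Tier V Carrier: [the vessel is propelled by mechanical means? no] OR [the vessel is a pleasure craft? no] → not satisfied.
§10.2 — Certified Carrier: [the vessel does not carry dangerous goods? no] AND [the vessel is registered under the domestic flag? yes] → not satisfied.
§10.4 — Designated Voyage: [Tier V Carrier (§10.6)? no] OR [Certified Carrier (§10.2)? no] → not satisfied.
§10.8 — Permitted Voyage: not a Registered Boat (§10.11)? no; not a Designated Voyage (§10.4)? yes; the vessel is not classed with a recognised organisation? no — 1 of 3 hold (need ≥2) → not satisfied.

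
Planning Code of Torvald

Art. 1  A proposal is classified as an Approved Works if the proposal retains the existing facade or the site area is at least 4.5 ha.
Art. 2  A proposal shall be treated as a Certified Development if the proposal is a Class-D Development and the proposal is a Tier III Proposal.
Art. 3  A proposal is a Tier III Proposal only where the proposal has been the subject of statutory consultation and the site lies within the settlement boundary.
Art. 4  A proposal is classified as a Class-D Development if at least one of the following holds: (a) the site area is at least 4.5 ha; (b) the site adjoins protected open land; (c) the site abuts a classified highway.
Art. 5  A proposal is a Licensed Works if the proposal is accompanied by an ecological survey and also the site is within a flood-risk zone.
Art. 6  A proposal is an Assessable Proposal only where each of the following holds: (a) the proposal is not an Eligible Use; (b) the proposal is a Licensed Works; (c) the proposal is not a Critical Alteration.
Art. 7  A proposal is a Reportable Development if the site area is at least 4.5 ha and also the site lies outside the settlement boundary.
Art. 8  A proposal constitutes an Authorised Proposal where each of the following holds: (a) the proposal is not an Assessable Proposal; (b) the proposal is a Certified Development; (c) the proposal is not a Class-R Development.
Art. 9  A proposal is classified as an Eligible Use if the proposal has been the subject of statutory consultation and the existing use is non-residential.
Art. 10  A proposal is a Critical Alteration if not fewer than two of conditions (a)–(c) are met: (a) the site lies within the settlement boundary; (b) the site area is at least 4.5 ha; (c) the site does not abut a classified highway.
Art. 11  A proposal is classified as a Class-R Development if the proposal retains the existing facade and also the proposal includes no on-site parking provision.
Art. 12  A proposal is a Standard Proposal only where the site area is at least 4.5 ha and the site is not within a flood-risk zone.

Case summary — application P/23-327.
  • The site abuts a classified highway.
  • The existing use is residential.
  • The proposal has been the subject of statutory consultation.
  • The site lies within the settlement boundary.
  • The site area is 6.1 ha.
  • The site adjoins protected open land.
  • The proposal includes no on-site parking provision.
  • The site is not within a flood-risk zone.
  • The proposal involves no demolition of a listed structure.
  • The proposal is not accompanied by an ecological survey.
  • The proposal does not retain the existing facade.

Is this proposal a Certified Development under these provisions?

article 4 — Class-D Development: [site area: 6.1 ha ≥ 4.5 ha? yes] OR [the site adjoins protected open land? yes] OR [the site abuts a classified highway? yes] → satisfied.
article 3 — Tier III Proposal: [the proposal has been the subject of statutory consultation? yes] AND [the site lies within the settlement boundary? yes] → satisfied.
article 2 — Certified Development: [Class-D Development (article 4)? yes] AND [Tier III Proposal (article 3)? yes] → satisfied.

Yes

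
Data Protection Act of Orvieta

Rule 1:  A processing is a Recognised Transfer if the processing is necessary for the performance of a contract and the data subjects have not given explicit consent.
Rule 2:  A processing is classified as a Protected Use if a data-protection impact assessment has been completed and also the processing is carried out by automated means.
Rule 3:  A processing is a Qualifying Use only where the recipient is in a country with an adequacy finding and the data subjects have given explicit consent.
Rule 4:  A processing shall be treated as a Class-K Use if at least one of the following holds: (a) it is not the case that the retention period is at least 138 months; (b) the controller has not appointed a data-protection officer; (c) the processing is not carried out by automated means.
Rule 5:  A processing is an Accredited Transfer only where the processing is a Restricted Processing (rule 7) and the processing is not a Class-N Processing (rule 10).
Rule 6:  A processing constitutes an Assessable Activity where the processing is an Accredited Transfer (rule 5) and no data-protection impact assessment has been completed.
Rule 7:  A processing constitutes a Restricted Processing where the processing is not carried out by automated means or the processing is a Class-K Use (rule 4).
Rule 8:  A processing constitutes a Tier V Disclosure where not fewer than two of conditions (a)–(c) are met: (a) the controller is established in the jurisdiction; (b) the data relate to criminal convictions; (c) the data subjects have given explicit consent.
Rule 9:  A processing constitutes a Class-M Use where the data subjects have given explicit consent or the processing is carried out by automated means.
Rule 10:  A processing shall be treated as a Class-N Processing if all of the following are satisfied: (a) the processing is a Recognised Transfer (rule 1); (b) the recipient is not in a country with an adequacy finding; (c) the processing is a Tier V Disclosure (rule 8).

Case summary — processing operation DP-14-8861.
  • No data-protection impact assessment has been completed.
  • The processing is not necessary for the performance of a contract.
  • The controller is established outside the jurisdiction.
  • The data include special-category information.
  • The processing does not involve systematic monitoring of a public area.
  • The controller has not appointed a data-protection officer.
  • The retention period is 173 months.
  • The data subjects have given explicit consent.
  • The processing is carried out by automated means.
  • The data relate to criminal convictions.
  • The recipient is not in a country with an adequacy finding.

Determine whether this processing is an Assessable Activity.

rule 4 — Class-K Use: [retention period: 173 months ≥ 138 months? yes, so negated condition no] OR [the controller has not appointed a data-protection officer? yes] OR [the processing is not carried out by automated means? no] → satisfied.
rule 7 — Restricted Processing: [the processing is not carried out by automated means? no] OR [Class-K Use (rule 4)? yes] → satisfied.
rule 1 — Recognised Transfer: [the processing is necessary for the performance of a contract? no] AND [the data subjects have not given explicit consent? no] → not satisfied.
rule 8 — Tier V Disclosure: the controller is established in the jurisdiction? no; the data relate to criminal convictions? yes; the data subjects have given explicit consent? yes — 2 of 3 hold (need ≥2) → satisfied.
rule 10 — Class-N Processing: [Recognised Transfer (rule 1)? no] AND [the recipient is not in a country with an adequacy finding? yes] AND [Tier V Disclosure (rule 8)? yes] → not satisfied.
rule 5 — Accredited Transfer: [Restricted Processing (rule 7)? yes] AND [not a Class-N Processing (rule 10)? yes] → satisfied.
rule 6 — Assessable Activity: [Accredited Transfer (rule 5)? yes] AND [no data-protection impact assessment has been completed? yes] → satisfied.

Yes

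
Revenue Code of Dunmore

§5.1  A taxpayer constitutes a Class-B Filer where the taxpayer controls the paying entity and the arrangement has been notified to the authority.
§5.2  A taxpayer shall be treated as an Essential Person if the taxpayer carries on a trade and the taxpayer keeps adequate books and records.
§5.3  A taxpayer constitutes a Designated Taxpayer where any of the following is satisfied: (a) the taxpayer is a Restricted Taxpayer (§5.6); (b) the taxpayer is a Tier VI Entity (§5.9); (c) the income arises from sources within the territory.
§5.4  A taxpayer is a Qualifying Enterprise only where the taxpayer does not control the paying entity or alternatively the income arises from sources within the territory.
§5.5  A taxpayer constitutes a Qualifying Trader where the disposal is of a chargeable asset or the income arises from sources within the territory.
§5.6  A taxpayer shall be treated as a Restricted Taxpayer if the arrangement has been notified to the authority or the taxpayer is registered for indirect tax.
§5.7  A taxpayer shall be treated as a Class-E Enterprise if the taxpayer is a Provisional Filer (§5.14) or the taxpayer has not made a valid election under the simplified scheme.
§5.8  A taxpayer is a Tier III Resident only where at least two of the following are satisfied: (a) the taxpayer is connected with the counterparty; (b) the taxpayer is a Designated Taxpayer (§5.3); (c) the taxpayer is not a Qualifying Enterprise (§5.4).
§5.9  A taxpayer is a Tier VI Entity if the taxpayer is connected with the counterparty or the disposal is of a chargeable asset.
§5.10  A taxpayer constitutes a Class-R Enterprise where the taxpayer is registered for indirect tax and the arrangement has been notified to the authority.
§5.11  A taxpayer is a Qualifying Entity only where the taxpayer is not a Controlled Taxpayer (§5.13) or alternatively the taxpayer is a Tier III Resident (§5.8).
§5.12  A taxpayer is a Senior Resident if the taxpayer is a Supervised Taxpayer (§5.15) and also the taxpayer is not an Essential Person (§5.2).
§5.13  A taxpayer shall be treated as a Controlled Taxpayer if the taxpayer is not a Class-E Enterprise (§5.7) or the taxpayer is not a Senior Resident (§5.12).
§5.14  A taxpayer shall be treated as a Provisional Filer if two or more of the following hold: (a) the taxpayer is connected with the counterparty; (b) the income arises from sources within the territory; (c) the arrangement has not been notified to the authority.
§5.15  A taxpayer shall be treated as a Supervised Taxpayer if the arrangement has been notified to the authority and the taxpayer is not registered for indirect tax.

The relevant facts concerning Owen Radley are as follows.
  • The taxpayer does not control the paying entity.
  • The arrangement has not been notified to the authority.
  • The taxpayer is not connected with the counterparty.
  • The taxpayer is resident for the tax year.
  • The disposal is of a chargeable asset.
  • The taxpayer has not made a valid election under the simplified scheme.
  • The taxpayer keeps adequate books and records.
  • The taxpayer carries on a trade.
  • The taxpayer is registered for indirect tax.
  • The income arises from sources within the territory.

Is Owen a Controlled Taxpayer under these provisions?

Yes

Under §5.14: the taxpayer is connected with the counterparty? no; the income arises from sources within the territory? yes; the arrangement has not been notified to the authority? yes — 2 of 3 hold (need ≥2) → satisfied.
Under §5.7: Provisional Filer (§5.14)? yes; or the taxpayer has not made a valid election under the simplified scheme? yes. So the taxpayer is a Class-E Enterprise.
Under §5.15: the arrangement has been notified to the authority? no; and the taxpayer is not registered for indirect tax? no. So the taxpayer is not a Supervised Taxpayer.
Under §5.2: the taxpayer carries on a trade? yes; and the taxpayer keeps adequate books and records? yes. So the taxpayer is an Essential Person.
Under §5.12: Supervised Taxpayer (§5.15)? no; and not an Essential Person (§5.2)? no. So the taxpayer is not a Senior Resident.
Under §5.13: not a Class-E Enterprise (§5.7)? no; or not a Senior Resident (§5.12)? yes. So the taxpayer is a Controlled Taxpayer.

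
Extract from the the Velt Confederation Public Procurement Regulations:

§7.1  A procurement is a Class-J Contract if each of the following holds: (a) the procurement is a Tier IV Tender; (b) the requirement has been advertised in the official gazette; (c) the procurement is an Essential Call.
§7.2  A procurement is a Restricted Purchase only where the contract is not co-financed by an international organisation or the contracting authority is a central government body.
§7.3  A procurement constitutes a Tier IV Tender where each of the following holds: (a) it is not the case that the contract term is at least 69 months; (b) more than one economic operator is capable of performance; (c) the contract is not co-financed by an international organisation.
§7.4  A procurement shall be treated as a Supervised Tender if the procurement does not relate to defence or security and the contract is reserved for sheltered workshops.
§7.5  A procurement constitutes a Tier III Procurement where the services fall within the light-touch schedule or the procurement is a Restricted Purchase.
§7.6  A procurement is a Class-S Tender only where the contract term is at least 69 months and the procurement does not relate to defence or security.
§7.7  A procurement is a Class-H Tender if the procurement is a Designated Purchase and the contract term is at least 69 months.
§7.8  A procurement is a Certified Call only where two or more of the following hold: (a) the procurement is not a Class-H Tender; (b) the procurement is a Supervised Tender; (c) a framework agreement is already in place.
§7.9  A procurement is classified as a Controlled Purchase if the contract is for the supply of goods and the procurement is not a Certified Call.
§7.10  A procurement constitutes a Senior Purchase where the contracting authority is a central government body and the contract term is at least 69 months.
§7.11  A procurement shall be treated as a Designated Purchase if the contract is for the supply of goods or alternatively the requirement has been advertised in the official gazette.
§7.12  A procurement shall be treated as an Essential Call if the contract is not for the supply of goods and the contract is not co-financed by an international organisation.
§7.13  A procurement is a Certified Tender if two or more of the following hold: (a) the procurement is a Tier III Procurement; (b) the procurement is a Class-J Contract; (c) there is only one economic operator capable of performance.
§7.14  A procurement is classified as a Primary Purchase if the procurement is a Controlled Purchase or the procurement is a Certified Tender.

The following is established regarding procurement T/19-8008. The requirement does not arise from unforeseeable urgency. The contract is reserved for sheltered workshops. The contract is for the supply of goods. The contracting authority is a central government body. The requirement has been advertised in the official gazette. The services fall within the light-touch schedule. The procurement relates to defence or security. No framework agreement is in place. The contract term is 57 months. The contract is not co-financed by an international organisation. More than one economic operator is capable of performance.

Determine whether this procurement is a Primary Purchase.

Yes

Under §7.11: the contract is for the supply of goods? yes; or the requirement has been advertised in the official gazette? yes. So the procurement is a Designated Purchase.
Under §7.7: Designated Purchase (§7.11)? yes; and contract term: 57 months ≥ 69 months? no. So the procurement is not a Class-H Tender.
Under §7.4: the procurement does not relate to defence or security? no; and the contract is reserved for sheltered workshops? yes. So the procurement is not a Supervised Tender.
Under §7.8: not a Class-H Tender (§7.7)? yes; Supervised Tender (§7.4)? no; a framework agreement is already in place? no — 1 of 3 hold (need ≥2) → not satisfied.
Under §7.9: the contract is for the supply of goods? yes; and not a Certified Call (§7.8)? yes. So the procurement is a Controlled Purchase.
Under §7.2: the contract is not co-financed by an international organisation? yes; or the contracting authority is a central government body? yes. So the procurement is a Restricted Purchase.
Under §7.5: the services fall within the light-touch schedule? yes; or Restricted Purchase (§7.2)? yes. So the procurement is a Tier III Procurement.
Under §7.3: contract term: 57 months ≥ 69 months? no, so negated condition yes; and more than one economic operator is capable of performance? yes; and the contract is not co-financed by an international organisation? yes. So the procurement is a Tier IV Tender.
Under §7.12: the contract is not for the supply of goods? no; and the contract is not co-financed by an international organisation? yes. So the procurement is not an Essential Call.
Under §7.1: Tier IV Tender (§7.3)? yes; and the requirement has been advertised in the official gazette? yes; and Essential Call (§7.12)? no. So the procurement is not a Class-J Contract.
Under §7.13: Tier III Procurement (§7.5)? yes; Class-J Contract (§7.1)? no; there is only one economic operator capable of performance? no — 1 of 3 hold (need ≥2) → not satisfied.
Under §7.14: Controlled Purchase (§7.9)? yes; or Certified Tender (§7.13)? no. So the procurement is a Primary Purchase.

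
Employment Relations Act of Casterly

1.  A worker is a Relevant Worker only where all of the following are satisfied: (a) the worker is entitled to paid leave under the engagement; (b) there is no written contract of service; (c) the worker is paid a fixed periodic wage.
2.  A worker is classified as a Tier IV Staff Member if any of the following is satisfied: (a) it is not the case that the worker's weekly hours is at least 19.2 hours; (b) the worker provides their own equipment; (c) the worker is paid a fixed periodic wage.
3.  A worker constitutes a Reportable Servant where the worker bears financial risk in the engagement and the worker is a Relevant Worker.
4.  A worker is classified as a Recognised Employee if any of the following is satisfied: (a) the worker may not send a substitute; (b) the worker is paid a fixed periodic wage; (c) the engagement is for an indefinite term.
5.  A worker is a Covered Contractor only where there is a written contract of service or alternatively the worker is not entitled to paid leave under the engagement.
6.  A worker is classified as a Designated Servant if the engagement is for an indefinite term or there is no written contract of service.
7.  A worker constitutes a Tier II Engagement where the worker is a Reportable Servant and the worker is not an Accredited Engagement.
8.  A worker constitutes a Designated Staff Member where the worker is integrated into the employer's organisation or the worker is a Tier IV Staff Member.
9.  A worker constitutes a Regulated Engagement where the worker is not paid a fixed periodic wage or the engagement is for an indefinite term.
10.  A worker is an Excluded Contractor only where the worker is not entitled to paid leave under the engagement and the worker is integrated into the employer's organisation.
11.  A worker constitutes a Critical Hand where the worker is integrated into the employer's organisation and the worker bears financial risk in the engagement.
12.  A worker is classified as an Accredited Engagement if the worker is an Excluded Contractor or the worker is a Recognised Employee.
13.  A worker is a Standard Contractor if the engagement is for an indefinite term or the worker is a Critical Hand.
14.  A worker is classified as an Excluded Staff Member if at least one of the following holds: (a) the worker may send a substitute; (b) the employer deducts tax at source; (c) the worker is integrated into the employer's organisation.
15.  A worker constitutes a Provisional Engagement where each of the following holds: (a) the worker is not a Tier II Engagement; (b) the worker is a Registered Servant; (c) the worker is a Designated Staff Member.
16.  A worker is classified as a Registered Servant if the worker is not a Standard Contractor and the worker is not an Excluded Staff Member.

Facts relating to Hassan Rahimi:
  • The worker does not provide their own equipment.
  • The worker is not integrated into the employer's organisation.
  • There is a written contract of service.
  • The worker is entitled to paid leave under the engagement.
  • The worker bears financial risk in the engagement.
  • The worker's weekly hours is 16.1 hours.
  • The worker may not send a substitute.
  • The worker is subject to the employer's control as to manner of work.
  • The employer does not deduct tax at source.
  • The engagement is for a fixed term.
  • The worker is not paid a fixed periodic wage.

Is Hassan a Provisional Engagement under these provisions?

Yes

paragraph 1 — Relevant Worker: [the worker is entitled to paid leave under the engagement? yes] AND [there is no written contract of service? no] AND [the worker is paid a fixed periodic wage? no] → not satisfied.
paragraph 3 — Reportable Servant: [the worker bears financial risk in the engagement? yes] AND [Relevant Worker (paragraph 1)? no] → not satisfied.
paragraph 10 — Excluded Contractor: [the worker is not entitled to paid leave under the engagement? no] AND [the worker is integrated into the employer's organisation? no] → not satisfied.
paragraph 4 — Recognised Employee: [the worker may not send a substitute? yes] OR [the worker is paid a fixed periodic wage? no] OR [the engagement is for an indefinite term? no] → satisfied.
paragraph 12 — Accredited Engagement: [Excluded Contractor (paragraph 10)? no] OR [Recognised Employee (paragraph 4)? yes] → satisfied.
paragraph 7 — Tier II Engagement: [Reportable Servant (paragraph 3)? no] AND [not an Accredited Engagement (paragraph 12)? no] → not satisfied.
paragraph 11 — Critical Hand: [the worker is integrated into the employer's organisation? no] AND [the worker bears financial risk in the engagement? yes] → not satisfied.
paragraph 13 — Standard Contractor: [the engagement is for an indefinite term? no] OR [Critical Hand (paragraph 11)? no] → not satisfied.
paragraph 14 — Excluded Staff Member: [the worker may send a substitute? no] OR [the employer deducts tax at source? no] OR [the worker is integrated into the employer's organisation? no] → not satisfied.
paragraph 16 — Registered Servant: [not a Standard Contractor (paragraph 13)? yes] AND [not an Excluded Staff Member (paragraph 14)? yes] → satisfied.
paragraph 2 — Tier IV Staff Member: [worker's weekly hours: 16.1 hours ≥ 19.2 hours? no, so negated condition yes] OR [the worker provides their own equipment? no] OR [the worker is paid a fixed periodic wage? no] → satisfied.
paragraph 8 — Designated Staff Member: [the worker is integrated into the employer's organisation? no] OR [Tier IV Staff Member (paragraph 2)? yes] → satisfied.
paragraph 15 — Provisional Engagement: [not a Tier II Engagement (paragraph 7)? yes] AND [Registered Servant (paragraph 16)? yes] AND [Designated Staff Member (paragraph 8)? yes] → satisfied.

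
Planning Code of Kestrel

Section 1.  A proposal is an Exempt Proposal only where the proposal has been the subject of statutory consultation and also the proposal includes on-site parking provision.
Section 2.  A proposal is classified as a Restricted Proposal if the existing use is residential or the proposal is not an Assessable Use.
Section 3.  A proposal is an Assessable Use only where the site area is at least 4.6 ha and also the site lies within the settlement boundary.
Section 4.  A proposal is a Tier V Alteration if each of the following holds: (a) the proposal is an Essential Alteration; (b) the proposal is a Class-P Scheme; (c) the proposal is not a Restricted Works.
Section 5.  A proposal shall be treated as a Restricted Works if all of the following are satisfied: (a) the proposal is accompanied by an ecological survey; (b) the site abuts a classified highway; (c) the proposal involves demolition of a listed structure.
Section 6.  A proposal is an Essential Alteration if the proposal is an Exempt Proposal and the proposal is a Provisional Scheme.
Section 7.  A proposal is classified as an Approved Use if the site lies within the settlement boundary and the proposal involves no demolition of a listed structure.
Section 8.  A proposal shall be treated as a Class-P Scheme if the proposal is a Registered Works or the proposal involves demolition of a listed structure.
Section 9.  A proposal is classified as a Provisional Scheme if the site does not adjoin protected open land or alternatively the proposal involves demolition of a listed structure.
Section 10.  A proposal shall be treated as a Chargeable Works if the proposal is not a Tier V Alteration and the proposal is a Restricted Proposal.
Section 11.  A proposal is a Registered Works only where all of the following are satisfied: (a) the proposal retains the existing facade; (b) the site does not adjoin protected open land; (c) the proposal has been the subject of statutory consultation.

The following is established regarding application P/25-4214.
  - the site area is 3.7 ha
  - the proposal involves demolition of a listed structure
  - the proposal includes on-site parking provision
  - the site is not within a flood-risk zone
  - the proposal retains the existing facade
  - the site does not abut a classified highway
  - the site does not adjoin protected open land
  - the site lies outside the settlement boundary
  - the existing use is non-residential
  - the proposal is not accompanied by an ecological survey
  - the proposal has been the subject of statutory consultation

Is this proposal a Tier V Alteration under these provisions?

section 1 — Exempt Proposal: [the proposal has been the subject of statutory consultation? yes] AND [the proposal includes on-site parking provision? yes] → satisfied.
section 9 — Provisional Scheme: [the site does not adjoin protected open land? yes] OR [the proposal involves demolition of a listed structure? yes] → satisfied.
section 6 — Essential Alteration: [Exempt Proposal (section 1)? yes] AND [Provisional Scheme (section 9)? yes] → satisfied.
section 11 — Registered Works: [the proposal retains the existing facade? yes] AND [the site does not adjoin protected open land? yes] AND [the proposal has been the subject of statutory consultation? yes] → satisfied.
section 8 — Class-P Scheme: [Registered Works (section 11)? yes] OR [the proposal involves demolition of a listed structure? yes] → satisfied.
section 5 — Restricted Works: [the proposal is accompanied by an ecological survey? no] AND [the site abuts a classified highway? no] AND [the proposal involves demolition of a listed structure? yes] → not satisfied.
section 4 — Tier V Alteration: [Essential Alteration (section 6)? yes] AND [Class-P Scheme (section 8)? yes] AND [not a Restricted Works (section 5)? yes] → satisfied.

Yes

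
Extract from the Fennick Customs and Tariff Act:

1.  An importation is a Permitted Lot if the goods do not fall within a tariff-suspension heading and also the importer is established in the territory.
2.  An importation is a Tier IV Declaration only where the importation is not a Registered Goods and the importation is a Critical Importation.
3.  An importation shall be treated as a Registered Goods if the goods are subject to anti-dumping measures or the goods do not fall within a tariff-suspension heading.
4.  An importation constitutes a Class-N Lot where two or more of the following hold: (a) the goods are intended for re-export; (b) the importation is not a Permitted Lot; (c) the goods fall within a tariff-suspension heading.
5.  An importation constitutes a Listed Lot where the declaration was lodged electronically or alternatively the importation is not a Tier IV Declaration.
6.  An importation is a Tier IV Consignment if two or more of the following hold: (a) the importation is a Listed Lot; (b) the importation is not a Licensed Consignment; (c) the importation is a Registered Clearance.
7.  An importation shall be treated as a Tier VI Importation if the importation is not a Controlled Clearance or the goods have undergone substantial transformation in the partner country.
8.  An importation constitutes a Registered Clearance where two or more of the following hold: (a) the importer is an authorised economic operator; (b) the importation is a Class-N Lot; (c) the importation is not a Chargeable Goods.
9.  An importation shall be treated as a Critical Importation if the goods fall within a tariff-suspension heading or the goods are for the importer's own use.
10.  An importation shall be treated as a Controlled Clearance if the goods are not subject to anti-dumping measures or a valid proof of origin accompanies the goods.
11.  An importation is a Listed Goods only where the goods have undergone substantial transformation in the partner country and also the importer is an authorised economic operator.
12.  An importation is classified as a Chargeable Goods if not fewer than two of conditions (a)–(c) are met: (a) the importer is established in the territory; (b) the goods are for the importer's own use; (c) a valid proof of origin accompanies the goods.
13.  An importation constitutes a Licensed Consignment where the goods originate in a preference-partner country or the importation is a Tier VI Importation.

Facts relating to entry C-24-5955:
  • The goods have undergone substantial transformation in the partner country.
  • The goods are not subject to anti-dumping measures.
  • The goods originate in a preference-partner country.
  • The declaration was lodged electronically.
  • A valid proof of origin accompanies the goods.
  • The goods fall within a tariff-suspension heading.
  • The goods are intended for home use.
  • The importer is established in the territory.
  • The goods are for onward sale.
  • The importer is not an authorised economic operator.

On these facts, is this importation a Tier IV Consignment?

Under paragraph 3: the goods are subject to anti-dumping measures? no; or the goods do not fall within a tariff-suspension heading? no. So the importation is not a Registered Goods.
Under paragraph 9: the goods fall within a tariff-suspension heading? yes; or the goods are for the importer's own use? no. So the importation is a Critical Importation.
Under paragraph 2: not a Registered Goods (paragraph 3)? yes; and Critical Importation (paragraph 9)? yes. So the importation is a Tier IV Declaration.
Under paragraph 5: the declaration was lodged electronically? yes; or not a Tier IV Declaration (paragraph 2)? no. So the importation is a Listed Lot.
Under paragraph 10: the goods are not subject to anti-dumping measures? yes; or a valid proof of origin accompanies the goods? yes. So the importation is a Controlled Clearance.
Under paragraph 7: not a Controlled Clearance (paragraph 10)? no; or the goods have undergone substantial transformation in the partner country? yes. So the importation is a Tier VI Importation.
Under paragraph 13: the goods originate in a preference-partner country? yes; or Tier VI Importation (paragraph 7)? yes. So the importation is a Licensed Consignment.
Under paragraph 1: the goods do not fall within a tariff-suspension heading? no; and the importer is established in the territory? yes. So the importation is not a Permitted Lot.
Under paragraph 4: the goods are intended for re-export? no; not a Permitted Lot (paragraph 1)? yes; the goods fall within a tariff-suspension heading? yes — 2 of 3 hold (need ≥2) → satisfied.
Under paragraph 12: the importer is established in the territory? yes; the goods are for the importer's own use? no; a valid proof of origin accompanies the goods? yes — 2 of 3 hold (need ≥2) → satisfied.
Under paragraph 8: the importer is an authorised economic operator? no; Class-N Lot (paragraph 4)? yes; not a Chargeable Goods (paragraph 12)? no — 1 of 3 hold (need ≥2) → not satisfied.
Under paragraph 6: Listed Lot (paragraph 5)? yes; not a Licensed Consignment (paragraph 13)? no; Registered Clearance (paragraph 8)? no — 1 of 3 hold (need ≥2) → not satisfied.

No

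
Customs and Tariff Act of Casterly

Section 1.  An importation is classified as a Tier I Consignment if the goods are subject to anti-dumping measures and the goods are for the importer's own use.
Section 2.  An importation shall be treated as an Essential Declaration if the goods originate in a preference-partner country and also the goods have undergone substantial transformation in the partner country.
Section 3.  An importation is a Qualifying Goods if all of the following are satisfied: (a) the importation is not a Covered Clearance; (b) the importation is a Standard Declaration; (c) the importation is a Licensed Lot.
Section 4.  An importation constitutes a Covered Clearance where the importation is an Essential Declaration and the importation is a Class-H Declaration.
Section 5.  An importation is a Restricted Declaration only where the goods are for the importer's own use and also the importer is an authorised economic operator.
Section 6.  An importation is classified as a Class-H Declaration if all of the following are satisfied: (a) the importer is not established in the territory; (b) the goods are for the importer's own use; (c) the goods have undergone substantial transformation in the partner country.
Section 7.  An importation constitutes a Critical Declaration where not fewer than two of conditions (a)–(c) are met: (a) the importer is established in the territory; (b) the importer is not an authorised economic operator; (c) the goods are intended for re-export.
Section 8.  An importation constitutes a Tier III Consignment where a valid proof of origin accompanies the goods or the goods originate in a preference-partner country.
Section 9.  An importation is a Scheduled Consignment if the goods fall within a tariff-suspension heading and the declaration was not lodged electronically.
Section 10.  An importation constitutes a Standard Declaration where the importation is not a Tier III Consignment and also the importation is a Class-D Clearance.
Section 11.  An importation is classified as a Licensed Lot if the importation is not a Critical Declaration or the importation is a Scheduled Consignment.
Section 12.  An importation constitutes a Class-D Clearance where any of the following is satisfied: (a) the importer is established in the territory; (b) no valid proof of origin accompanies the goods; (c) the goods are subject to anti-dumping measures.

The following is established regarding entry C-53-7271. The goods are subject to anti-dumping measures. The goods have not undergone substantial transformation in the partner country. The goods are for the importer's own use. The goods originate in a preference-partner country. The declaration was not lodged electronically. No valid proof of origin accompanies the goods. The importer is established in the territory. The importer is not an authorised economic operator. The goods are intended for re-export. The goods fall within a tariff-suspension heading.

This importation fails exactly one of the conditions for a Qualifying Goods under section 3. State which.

section 2 — Essential Declaration: [the goods originate in a preference-partner country? yes] AND [the goods have undergone substantial transformation in the partner country? no] → not satisfied.
section 6 — Class-H Declaration: [the importer is not established in the territory? no] AND [the goods are for the importer's own use? yes] AND [the goods have undergone substantial transformation in the partner country? no] → not satisfied.
section 4 — Covered Clearance: [Essential Declaration (section 2)? no] AND [Class-H Declaration (section 6)? no] → not satisfied.
section 8 — Tier III Consignment: [a valid proof of origin accompanies the goods? no] OR [the goods originate in a preference-partner country? yes] → satisfied.
section 12 — Class-D Clearance: [the importer is established in the territory? yes] OR [no valid proof of origin accompanies the goods? yes] OR [the goods are subject to anti-dumping measures? yes] → satisfied.
section 10 — Standard Declaration: [not a Tier III Consignment (section 8)? no] AND [Class-D Clearance (section 12)? yes] → not satisfied.
section 7 — Critical Declaration: the importer is established in the territory? yes; the importer is not an authorised economic operator? yes; the goods are intended for re-export? yes — 3 of 3 hold (need ≥2) → satisfied.
section 9 — Scheduled Consignment: [the goods fall within a tariff-suspension heading? yes] AND [the declaration was not lodged electronically? yes] → satisfied.
section 11 — Licensed Lot: [not a Critical Declaration (section 7)? no] OR [Scheduled Consignment (section 9)? yes] → satisfied.
section 3 — Qualifying Goods: [not a Covered Clearance (section 4)? yes] AND [Standard Declaration (section 10)? no] AND [Licensed Lot (section 11)? yes] → not satisfied.

Standard Declaration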